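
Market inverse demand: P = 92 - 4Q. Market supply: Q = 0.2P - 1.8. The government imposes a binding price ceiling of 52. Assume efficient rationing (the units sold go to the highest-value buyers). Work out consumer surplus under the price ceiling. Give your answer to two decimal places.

196.08

Rewriting supply in inverse form: P = 9 + 5Q.
Without the control, 92 - 4Q = 9 + 5Q so Q* = 9.2222 and P* = 55.1111.
At P = 52, sellers supply (52 - 9)/5 = 8.6 while buyers want more, so the quantity traded is 8.6 at price 52.
The demand price at Q = 8.6 is 57.6. CS is the trapezoid between demand and 52 over [0, 8.6]: (1/2)[(92 - 52) + (57.6 - 52)](8.6) = 196.08.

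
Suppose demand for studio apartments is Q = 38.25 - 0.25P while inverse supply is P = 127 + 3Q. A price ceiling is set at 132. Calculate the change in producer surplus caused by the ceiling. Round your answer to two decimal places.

-16.53

Rewriting demand in inverse form: P = 153 - 4Q.
Free-market equilibrium: 153 - 4Q = 127 + 3Q gives Q* = 3.7143, P* = 138.1429.
At P = 132, sellers supply (132 - 127)/3 = 1.6667 while buyers want more, so the quantity traded is 1.6667 at price 132.
PS goes from (1/2)(3.7143)(11.1429) = 20.6939 to 4.1667 (computed as (132 - 127)(1.6667) - (1/2)(3)(1.6667)^2), a change of -16.5272.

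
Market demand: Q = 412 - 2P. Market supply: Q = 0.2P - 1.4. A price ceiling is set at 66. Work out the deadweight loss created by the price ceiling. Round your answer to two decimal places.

Rewriting demand in inverse form: P = 206 - 0.5Q.
Rewriting supply in inverse form: P = 7 + 5Q.
Free-market equilibrium: 206 - 0.5Q = 7 + 5Q gives Q* = 36.1818, P* = 187.9091.
At the ceiling price 66, quantity supplied is (66 - 7)/5 = 11.8; supply is the short side, so Q = 11.8 trades at P = 66.
At Q = 11.8 the demand price is 200.1 and the supply price is 66. Deadweight loss is the triangle between the curves from 11.8 to 36.1818: (1/2)(200.1 - 66)(36.1818 - 11.8) = 1634.8009.

1634.80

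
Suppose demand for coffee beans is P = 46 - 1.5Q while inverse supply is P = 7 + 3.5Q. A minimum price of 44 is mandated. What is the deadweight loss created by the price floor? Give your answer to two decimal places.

Without the control, 46 - 1.5Q = 7 + 3.5Q so Q* = 7.8 and P* = 34.3.
At the floor price 44, quantity demanded is (46 - 44)/1.5 = 1.3333; demand is the short side, so Q = 1.3333 trades at P = 44.
The lost-trades triangle has base Q* - 1.3333 = 6.4667 and height equal to the gap between the curves at Q = 1.3333, which is 44 - 11.6667 = 32.3333. DWL = (1/2)(6.4667)(32.3333) = 104.5444.

104.54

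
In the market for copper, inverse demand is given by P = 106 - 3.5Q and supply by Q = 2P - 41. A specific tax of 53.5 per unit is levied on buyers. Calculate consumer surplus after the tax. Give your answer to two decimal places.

112.00

Rewriting supply in inverse form: P = 20.5 + 0.5Q.
Without the tax, 106 - 3.5Q = 20.5 + 0.5Q so Q* = 21.375 and P* = 31.1875.
A tax on buyers shifts demand down by 53.5: (106 - 53.5) - 3.5Q = 20.5 + 0.5Q, so Q_t = 8. Buyers pay P_b = 78; sellers receive P_s = P_b - 53.5 = 24.5.
CS = (1/2)(Q_t)(106 - P_b) = (1/2)(8)(28) = 112.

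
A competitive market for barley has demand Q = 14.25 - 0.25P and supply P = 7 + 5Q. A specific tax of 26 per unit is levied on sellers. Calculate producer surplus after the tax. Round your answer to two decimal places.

Rewriting demand in inverse form: P = 57 - 4Q.
Pre-tax equilibrium: 57 - 4Q = 7 + 5Q gives Q* = 5.5556, P* = 34.7778.
With the tax, sellers need 26 more per unit: 57 - 4Q = 7 + 5Q + 26, so Q_t = 2.6667. Buyers pay P_b = 46.3333; sellers receive P_s = P_b - 26 = 20.3333.
Producer surplus is the triangle above supply below P_s: (1/2)(2.6667)(20.3333 - 7) = 17.7778.

17.78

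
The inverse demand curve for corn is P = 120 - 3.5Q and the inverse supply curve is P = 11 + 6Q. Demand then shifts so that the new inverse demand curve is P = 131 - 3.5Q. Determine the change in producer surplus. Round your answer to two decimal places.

83.73

Initial equilibrium: Q_0 = 11.4737, P_0 = 79.8421; CS_0 = (1/2)(11.4737)(40.1579) = 230.3795, PS_0 = (1/2)(11.4737)(68.8421) = 394.9363.
New equilibrium: 131 - 3.5Q = 11 + 6Q gives Q_1 = 12.6316, P_1 = 86.7895; CS_1 = 279.2244, PS_1 = 478.6704.
Change in producer surplus = 478.6704 - 394.9363 = 83.7341.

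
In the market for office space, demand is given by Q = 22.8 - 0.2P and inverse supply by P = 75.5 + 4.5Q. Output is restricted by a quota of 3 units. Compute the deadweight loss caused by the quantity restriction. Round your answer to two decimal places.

Rewriting demand in inverse form: P = 114 - 5Q.
Without the quota, 114 - 5Q = 75.5 + 4.5Q gives Q* = 4.0526.
At Q = 3 the demand price is 114 - 5(3) = 99 and the supply price is 75.5 + 4.5(3) = 89.
DWL = (1/2)(gap between curves at 3) x (Q* - 3) = (1/2)(10)(1.0526) = 5.2632.

5.26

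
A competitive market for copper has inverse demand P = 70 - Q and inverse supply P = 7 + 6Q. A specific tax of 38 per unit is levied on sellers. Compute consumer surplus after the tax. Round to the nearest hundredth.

Without the tax, 70 - Q = 7 + 6Q so Q* = 9 and P* = 61.
A tax on sellers shifts supply up by 38: 70 - Q = 7 + 6Q + 38, so Q_t = 3.5714. Buyers pay P_b = 66.4286; sellers receive P_s = P_b - 38 = 28.4286.
Consumer surplus is the triangle under demand above P_b: (1/2)(3.5714)(70 - 66.4286) = 6.3776.

6.38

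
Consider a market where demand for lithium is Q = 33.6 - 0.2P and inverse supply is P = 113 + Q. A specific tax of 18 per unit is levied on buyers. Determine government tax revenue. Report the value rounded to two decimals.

Rewriting demand in inverse form: P = 168 - 5Q.
Pre-tax equilibrium: 168 - 5Q = 113 + Q gives Q* = 9.1667, P* = 122.1667.
With the tax, buyers' net willingness to pay falls by 18: (168 - 18) - 5Q = 113 + Q, so Q_t = 6.1667. Buyers pay P_b = 137.1667; sellers receive P_s = P_b - 18 = 119.1667.
Tax revenue = t x Q_t = 18 x 6.1667 = 111.

111.00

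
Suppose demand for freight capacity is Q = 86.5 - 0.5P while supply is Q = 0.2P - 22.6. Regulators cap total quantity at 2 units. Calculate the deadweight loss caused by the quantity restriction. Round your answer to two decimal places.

151.14

Rewriting demand in inverse form: P = 173 - 2Q.
Rewriting supply in inverse form: P = 113 + 5Q.
Unrestricted equilibrium: Q* = (173 - 113)/(2 + 5) = 8.5714.
At Q = 2 the demand price is 173 - 2(2) = 169 and the supply price is 113 + 5(2) = 123.
Deadweight loss is the triangle between the curves from 2 to 8.5714: (1/2)(169 - 123)(8.5714 - 2) = 151.1429.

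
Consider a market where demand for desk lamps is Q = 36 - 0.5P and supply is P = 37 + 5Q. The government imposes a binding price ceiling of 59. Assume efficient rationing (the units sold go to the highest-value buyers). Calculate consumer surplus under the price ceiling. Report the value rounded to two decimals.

37.84

Rewriting demand in inverse form: P = 72 - 2Q.
Free-market equilibrium: 72 - 2Q = 37 + 5Q gives Q* = 5, P* = 62.
At the ceiling price 59, quantity supplied is (59 - 37)/5 = 4.4; supply is the short side, so Q = 4.4 trades at P = 59.
The demand price at Q = 4.4 is 63.2. CS is the trapezoid between demand and 59 over [0, 4.4]: (1/2)[(72 - 59) + (63.2 - 59)](4.4) = 37.84.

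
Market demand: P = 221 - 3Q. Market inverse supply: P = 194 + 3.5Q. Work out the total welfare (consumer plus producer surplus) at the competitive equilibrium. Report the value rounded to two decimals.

Equilibrium: 221 - 3Q = 194 + 3.5Q, so Q* = 4.1538 and P* = 208.5385.
CS = (1/2)(4.1538)(12.4615) = 25.8817 and PS = (1/2)(4.1538)(14.5385) = 30.1953, so total surplus = 56.0769.

56.08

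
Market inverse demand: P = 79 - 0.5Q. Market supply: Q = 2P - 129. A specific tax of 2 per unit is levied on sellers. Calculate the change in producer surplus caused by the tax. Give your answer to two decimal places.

Rewriting supply in inverse form: P = 64.5 + 0.5Q.
Pre-tax equilibrium: 79 - 0.5Q = 64.5 + 0.5Q gives Q* = 14.5, P* = 71.75.
A tax on sellers shifts supply up by 2: 79 - 0.5Q = 64.5 + 0.5Q + 2, so Q_t = 12.5. Buyers pay P_b = 72.75; sellers receive P_s = P_b - 2 = 70.75.
PS falls from (1/2)(14.5)(7.25) = 52.5625 to (1/2)(12.5)(6.25) = 39.0625, a change of -13.5.

-13.50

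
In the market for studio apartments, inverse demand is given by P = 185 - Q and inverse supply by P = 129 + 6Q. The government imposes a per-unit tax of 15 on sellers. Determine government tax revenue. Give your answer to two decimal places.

Pre-tax equilibrium: 185 - Q = 129 + 6Q gives Q* = 8, P* = 177.
With the tax, sellers need 15 more per unit: 185 - Q = 129 + 6Q + 15, so Q_t = 5.8571. Buyers pay P_b = 179.1429; sellers receive P_s = P_b - 15 = 164.1429.
Revenue is the tax times quantity traded: 15 x 5.8571 = 87.8571.

87.86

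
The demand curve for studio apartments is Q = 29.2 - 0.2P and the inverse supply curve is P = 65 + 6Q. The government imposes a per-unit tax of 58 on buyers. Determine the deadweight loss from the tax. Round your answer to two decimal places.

152.91

Rewriting demand in inverse form: P = 146 - 5Q.
Without the tax, 146 - 5Q = 65 + 6Q so Q* = 7.3636 and P* = 109.1818.
With the tax, buyers' net willingness to pay falls by 58: (146 - 58) - 5Q = 65 + 6Q, so Q_t = 2.0909. Buyers pay P_b = 135.5455; sellers receive P_s = P_b - 58 = 77.5455.
Deadweight loss is the triangle between the curves from Q_t to Q*: (1/2)(7.3636 - 2.0909)(58) = 152.9091.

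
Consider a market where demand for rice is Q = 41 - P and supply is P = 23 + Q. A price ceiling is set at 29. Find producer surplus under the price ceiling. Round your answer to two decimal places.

Rewriting demand in inverse form: P = 41 - Q.
Without the control, 41 - Q = 23 + Q so Q* = 9 and P* = 32.
At P = 29, sellers supply (29 - 23)/1 = 6 while buyers want more, so the quantity traded is 6 at price 29.
PS is the triangle above supply below 29: (1/2)(6)(29 - 23) = 18.

18.00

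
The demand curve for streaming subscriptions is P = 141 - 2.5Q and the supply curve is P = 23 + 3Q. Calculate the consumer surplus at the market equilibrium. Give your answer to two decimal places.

Setting demand equal to supply, 118 = 5.5Q, so Q* = 21.4545 and P* = 87.3636.
The demand choke price is 141, so CS = (1/2)(Q*)(141 - P*) = (1/2)(21.4545)(53.6364) = 575.3719.

575.37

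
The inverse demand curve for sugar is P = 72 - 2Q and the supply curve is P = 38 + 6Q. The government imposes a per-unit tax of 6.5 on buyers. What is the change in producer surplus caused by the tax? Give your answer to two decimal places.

Pre-tax equilibrium: 72 - 2Q = 38 + 6Q gives Q* = 4.25, P* = 63.5.
A tax on buyers shifts demand down by 6.5: (72 - 6.5) - 2Q = 38 + 6Q, so Q_t = 3.4375. Buyers pay P_b = 65.125; sellers receive P_s = P_b - 6.5 = 58.625.
Producers lose the trapezoid between P_s and P* out to Q_t plus the triangle from Q_t to Q*: change in PS = 35.4492 - 54.1875 = -18.7383.

-18.74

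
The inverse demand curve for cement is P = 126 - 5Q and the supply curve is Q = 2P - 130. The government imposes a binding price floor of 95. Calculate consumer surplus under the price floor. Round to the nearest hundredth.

96.10

Rewriting supply in inverse form: P = 65 + 0.5Q.
Without the control, 126 - 5Q = 65 + 0.5Q so Q* = 11.0909 and P* = 70.5455.
At P = 95, buyers demand (126 - 95)/5 = 6.2 while sellers would supply more, so the quantity traded is 6.2 at price 95.
CS is the triangle under demand above 95: (1/2)(6.2)(126 - 95) = 96.1.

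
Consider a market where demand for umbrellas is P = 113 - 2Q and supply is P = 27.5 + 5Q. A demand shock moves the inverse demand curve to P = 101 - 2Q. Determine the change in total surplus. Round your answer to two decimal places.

-136.29

Initial equilibrium: Q_0 = 12.2143, P_0 = 88.5714; CS_0 = (1/2)(12.2143)(24.4286) = 149.1888, PS_0 = (1/2)(12.2143)(61.0714) = 372.9719.
New equilibrium: 101 - 2Q = 27.5 + 5Q gives Q_1 = 10.5, P_1 = 80; CS_1 = 110.25, PS_1 = 275.625.
Change in total surplus = (110.25 + 275.625) - (149.1888 + 372.9719) = -136.2857.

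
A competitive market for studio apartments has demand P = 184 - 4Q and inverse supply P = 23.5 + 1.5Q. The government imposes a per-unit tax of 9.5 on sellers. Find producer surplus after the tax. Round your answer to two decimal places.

Without the tax, 184 - 4Q = 23.5 + 1.5Q so Q* = 29.1818 and P* = 67.2727.
A tax on sellers shifts supply up by 9.5: 184 - 4Q = 23.5 + 1.5Q + 9.5, so Q_t = 27.4545. Buyers pay P_b = 74.1818; sellers receive P_s = P_b - 9.5 = 64.6818.
Producer surplus is the triangle above supply below P_s: (1/2)(27.4545)(64.6818 - 23.5) = 565.314.

565.31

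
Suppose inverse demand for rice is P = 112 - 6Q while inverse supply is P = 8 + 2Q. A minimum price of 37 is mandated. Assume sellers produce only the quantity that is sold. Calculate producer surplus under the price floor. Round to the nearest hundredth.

206.25

Free-market equilibrium: 112 - 6Q = 8 + 2Q gives Q* = 13, P* = 34.
At the floor price 37, quantity demanded is (112 - 37)/6 = 12.5; demand is the short side, so Q = 12.5 trades at P = 37.
The supply price at Q = 12.5 is 33. PS is the trapezoid between 37 and supply over [0, 12.5]: (1/2)[(37 - 8) + (37 - 33)](12.5) = 206.25.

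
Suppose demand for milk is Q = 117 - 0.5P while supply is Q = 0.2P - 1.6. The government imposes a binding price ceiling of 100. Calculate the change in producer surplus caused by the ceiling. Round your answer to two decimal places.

Rewriting demand in inverse form: P = 234 - 2Q.
Rewriting supply in inverse form: P = 8 + 5Q.
Free-market equilibrium: 234 - 2Q = 8 + 5Q gives Q* = 32.2857, P* = 169.4286.
At the ceiling price 100, quantity supplied is (100 - 8)/5 = 18.4; supply is the short side, so Q = 18.4 trades at P = 100.
PS goes from (1/2)(32.2857)(161.4286) = 2605.9184 to 846.4 (computed as (100 - 8)(18.4) - (1/2)(5)(18.4)^2), a change of -1759.5184.

-1759.52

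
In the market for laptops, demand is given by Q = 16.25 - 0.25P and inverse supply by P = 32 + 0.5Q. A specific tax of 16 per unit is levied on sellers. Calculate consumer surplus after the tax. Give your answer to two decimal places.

28.54

Rewriting demand in inverse form: P = 65 - 4Q.
Pre-tax equilibrium: 65 - 4Q = 32 + 0.5Q gives Q* = 7.3333, P* = 35.6667.
With the tax, sellers need 16 more per unit: 65 - 4Q = 32 + 0.5Q + 16, so Q_t = 3.7778. Buyers pay P_b = 49.8889; sellers receive P_s = P_b - 16 = 33.8889.
Consumer surplus is the triangle under demand above P_b: (1/2)(3.7778)(65 - 49.8889) = 28.5432.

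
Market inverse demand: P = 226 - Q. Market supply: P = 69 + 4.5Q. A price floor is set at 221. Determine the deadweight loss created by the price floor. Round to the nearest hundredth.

Free-market equilibrium: 226 - Q = 69 + 4.5Q gives Q* = 28.5455, P* = 197.4545.
At the floor price 221, quantity demanded is (226 - 221)/1 = 5; demand is the short side, so Q = 5 trades at P = 221.
The lost-trades triangle has base Q* - 5 = 23.5455 and height equal to the gap between the curves at Q = 5, which is 221 - 91.5 = 129.5. DWL = (1/2)(23.5455)(129.5) = 1524.5682.

1524.57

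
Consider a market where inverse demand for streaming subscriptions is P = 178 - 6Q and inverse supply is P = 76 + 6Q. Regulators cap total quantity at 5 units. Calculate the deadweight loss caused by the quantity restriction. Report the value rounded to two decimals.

73.50

Unrestricted equilibrium: Q* = (178 - 76)/(6 + 6) = 8.5.
At Q = 5 the demand price is 178 - 6(5) = 148 and the supply price is 76 + 6(5) = 106.
Deadweight loss is the triangle between the curves from 5 to 8.5: (1/2)(148 - 106)(8.5 - 5) = 73.5.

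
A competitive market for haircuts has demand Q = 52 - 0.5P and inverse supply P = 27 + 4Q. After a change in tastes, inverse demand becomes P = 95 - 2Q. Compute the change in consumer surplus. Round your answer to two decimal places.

Rewriting demand in inverse form: P = 104 - 2Q.
Initial equilibrium: Q_0 = 12.8333, P_0 = 78.3333; CS_0 = (1/2)(12.8333)(25.6667) = 164.6944, PS_0 = (1/2)(12.8333)(51.3333) = 329.3889.
New equilibrium: 95 - 2Q = 27 + 4Q gives Q_1 = 11.3333, P_1 = 72.3333; CS_1 = 128.4444, PS_1 = 256.8889.
Change in consumer surplus = 128.4444 - 164.6944 = -36.25.

-36.25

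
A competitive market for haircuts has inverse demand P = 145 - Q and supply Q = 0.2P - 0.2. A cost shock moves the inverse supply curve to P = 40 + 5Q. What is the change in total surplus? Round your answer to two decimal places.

Rewriting supply in inverse form: P = 1 + 5Q.
Initial equilibrium: Q_0 = 24, P_0 = 121; CS_0 = (1/2)(24)(24) = 288, PS_0 = (1/2)(24)(120) = 1440.
New equilibrium: 145 - Q = 40 + 5Q gives Q_1 = 17.5, P_1 = 127.5; CS_1 = 153.125, PS_1 = 765.625.
Change in total surplus = (153.125 + 765.625) - (288 + 1440) = -809.25.

-809.25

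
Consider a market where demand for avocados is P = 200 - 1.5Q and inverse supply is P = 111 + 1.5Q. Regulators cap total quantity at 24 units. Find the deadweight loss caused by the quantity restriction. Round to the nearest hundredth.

Without the quota, 200 - 1.5Q = 111 + 1.5Q gives Q* = 29.6667.
At Q = 24 the demand price is 200 - 1.5(24) = 164 and the supply price is 111 + 1.5(24) = 147.
Deadweight loss is the triangle between the curves from 24 to 29.6667: (1/2)(164 - 147)(29.6667 - 24) = 48.1667.

48.17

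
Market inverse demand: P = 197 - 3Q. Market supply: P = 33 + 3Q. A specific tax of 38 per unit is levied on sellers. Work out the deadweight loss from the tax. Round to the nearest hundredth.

Without the tax, 197 - 3Q = 33 + 3Q so Q* = 27.3333 and P* = 115.
With the tax, sellers need 38 more per unit: 197 - 3Q = 33 + 3Q + 38, so Q_t = 21. Buyers pay P_b = 134; sellers receive P_s = P_b - 38 = 96.
Deadweight loss is the triangle between the curves from Q_t to Q*: (1/2)(27.3333 - 21)(38) = 120.3333.

120.33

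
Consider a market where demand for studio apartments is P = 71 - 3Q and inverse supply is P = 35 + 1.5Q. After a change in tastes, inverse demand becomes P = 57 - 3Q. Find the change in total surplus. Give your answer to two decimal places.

-90.22

Initial equilibrium: Q_0 = 8, P_0 = 47; CS_0 = (1/2)(8)(24) = 96, PS_0 = (1/2)(8)(12) = 48.
New equilibrium: 57 - 3Q = 35 + 1.5Q gives Q_1 = 4.8889, P_1 = 42.3333; CS_1 = 35.8519, PS_1 = 17.9259.
Change in total surplus = (35.8519 + 17.9259) - (96 + 48) = -90.2222.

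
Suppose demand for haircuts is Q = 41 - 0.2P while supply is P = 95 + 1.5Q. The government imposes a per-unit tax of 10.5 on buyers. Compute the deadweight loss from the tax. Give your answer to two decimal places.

8.48

Rewriting demand in inverse form: P = 205 - 5Q.
Without the tax, 205 - 5Q = 95 + 1.5Q so Q* = 16.9231 and P* = 120.3846.
With the tax, buyers' net willingness to pay falls by 10.5: (205 - 10.5) - 5Q = 95 + 1.5Q, so Q_t = 15.3077. Buyers pay P_b = 128.4615; sellers receive P_s = P_b - 10.5 = 117.9615.
The welfare triangle lost has base Q* - Q_t = 1.6154 and height t = 10.5, so DWL = (1/2)(1.6154)(10.5) = 8.4808.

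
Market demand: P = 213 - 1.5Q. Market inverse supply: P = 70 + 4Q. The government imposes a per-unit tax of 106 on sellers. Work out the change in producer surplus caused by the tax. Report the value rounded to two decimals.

-1261.49

Pre-tax equilibrium: 213 - 1.5Q = 70 + 4Q gives Q* = 26, P* = 174.
A tax on sellers shifts supply up by 106: 213 - 1.5Q = 70 + 4Q + 106, so Q_t = 6.7273. Buyers pay P_b = 202.9091; sellers receive P_s = P_b - 106 = 96.9091.
PS falls from (1/2)(26)(104) = 1352 to (1/2)(6.7273)(26.9091) = 90.5124, a change of -1261.4876.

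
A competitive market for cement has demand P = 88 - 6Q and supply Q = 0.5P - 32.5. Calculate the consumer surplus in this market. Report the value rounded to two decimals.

Rewriting supply in inverse form: P = 65 + 2Q.
Equilibrium: 88 - 6Q = 65 + 2Q, so Q* = 2.875 and P* = 70.75.
CS is the area between the demand curve and P* from 0 to Q*: (1/2)(2.875)(17.25) = 24.7969.

24.80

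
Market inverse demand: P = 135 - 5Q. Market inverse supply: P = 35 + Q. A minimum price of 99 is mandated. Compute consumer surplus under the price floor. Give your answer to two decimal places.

Without the control, 135 - 5Q = 35 + Q so Q* = 16.6667 and P* = 51.6667.
At P = 99, buyers demand (135 - 99)/5 = 7.2 while sellers would supply more, so the quantity traded is 7.2 at price 99.
CS is the triangle under demand above 99: (1/2)(7.2)(135 - 99) = 129.6.

129.60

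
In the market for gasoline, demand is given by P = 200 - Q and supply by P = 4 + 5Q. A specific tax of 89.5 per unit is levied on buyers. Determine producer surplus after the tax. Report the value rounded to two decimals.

787.66

Without the tax, 200 - Q = 4 + 5Q so Q* = 32.6667 and P* = 167.3333.
With the tax, buyers' net willingness to pay falls by 89.5: (200 - 89.5) - Q = 4 + 5Q, so Q_t = 17.75. Buyers pay P_b = 182.25; sellers receive P_s = P_b - 89.5 = 92.75.
Producer surplus is the triangle above supply below P_s: (1/2)(17.75)(92.75 - 4) = 787.6562.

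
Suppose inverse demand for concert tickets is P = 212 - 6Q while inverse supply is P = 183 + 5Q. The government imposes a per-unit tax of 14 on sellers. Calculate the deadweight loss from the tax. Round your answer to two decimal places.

8.91

Pre-tax equilibrium: 212 - 6Q = 183 + 5Q gives Q* = 2.6364, P* = 196.1818.
A tax on sellers shifts supply up by 14: 212 - 6Q = 183 + 5Q + 14, so Q_t = 1.3636. Buyers pay P_b = 203.8182; sellers receive P_s = P_b - 14 = 189.8182.
The welfare triangle lost has base Q* - Q_t = 1.2727 and height t = 14, so DWL = (1/2)(1.2727)(14) = 8.9091.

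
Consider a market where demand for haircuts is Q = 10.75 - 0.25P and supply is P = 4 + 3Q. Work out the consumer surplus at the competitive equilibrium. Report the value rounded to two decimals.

62.08

Rewriting demand in inverse form: P = 43 - 4Q.
Set 43 - 4Q = 4 + 3Q, which gives 39 = 7Q, so Q* = 5.5714 and P* = 43 - 4(5.5714) = 20.7143.
The demand choke price is 43, so CS = (1/2)(Q*)(43 - P*) = (1/2)(5.5714)(22.2857) = 62.0816.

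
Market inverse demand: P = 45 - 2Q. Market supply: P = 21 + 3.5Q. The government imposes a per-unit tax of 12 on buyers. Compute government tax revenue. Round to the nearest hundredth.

26.18

Pre-tax equilibrium: 45 - 2Q = 21 + 3.5Q gives Q* = 4.3636, P* = 36.2727.
A tax on buyers shifts demand down by 12: (45 - 12) - 2Q = 21 + 3.5Q, so Q_t = 2.1818. Buyers pay P_b = 40.6364; sellers receive P_s = P_b - 12 = 28.6364.
Revenue is the tax times quantity traded: 12 x 2.1818 = 26.1818.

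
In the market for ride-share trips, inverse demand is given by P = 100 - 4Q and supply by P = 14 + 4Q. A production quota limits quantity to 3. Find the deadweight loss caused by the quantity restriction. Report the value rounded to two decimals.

240.25

Without the quota, 100 - 4Q = 14 + 4Q gives Q* = 10.75.
At Q = 3 the demand price is 100 - 4(3) = 88 and the supply price is 14 + 4(3) = 26.
DWL = (1/2)(gap between curves at 3) x (Q* - 3) = (1/2)(62)(7.75) = 240.25.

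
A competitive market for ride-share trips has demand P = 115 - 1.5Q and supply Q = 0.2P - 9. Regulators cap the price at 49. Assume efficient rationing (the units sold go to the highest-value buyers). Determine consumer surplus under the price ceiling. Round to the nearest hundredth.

Rewriting supply in inverse form: P = 45 + 5Q.
Free-market equilibrium: 115 - 1.5Q = 45 + 5Q gives Q* = 10.7692, P* = 98.8462.
At the ceiling price 49, quantity supplied is (49 - 45)/5 = 0.8; supply is the short side, so Q = 0.8 trades at P = 49.
The demand price at Q = 0.8 is 113.8. CS is the trapezoid between demand and 49 over [0, 0.8]: (1/2)[(115 - 49) + (113.8 - 49)](0.8) = 52.32.

52.32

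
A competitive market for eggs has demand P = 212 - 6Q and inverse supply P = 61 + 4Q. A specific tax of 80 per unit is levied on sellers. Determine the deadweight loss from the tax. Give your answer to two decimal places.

Without the tax, 212 - 6Q = 61 + 4Q so Q* = 15.1 and P* = 121.4.
With the tax, sellers need 80 more per unit: 212 - 6Q = 61 + 4Q + 80, so Q_t = 7.1. Buyers pay P_b = 169.4; sellers receive P_s = P_b - 80 = 89.4.
The welfare triangle lost has base Q* - Q_t = 8 and height t = 80, so DWL = (1/2)(8)(80) = 320.

320.00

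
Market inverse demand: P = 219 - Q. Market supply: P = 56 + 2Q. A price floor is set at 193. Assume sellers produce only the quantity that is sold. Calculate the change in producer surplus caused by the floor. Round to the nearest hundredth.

-66.11

Free-market equilibrium: 219 - Q = 56 + 2Q gives Q* = 54.3333, P* = 164.6667.
At P = 193, buyers demand (219 - 193)/1 = 26 while sellers would supply more, so the quantity traded is 26 at price 193.
PS goes from (1/2)(54.3333)(108.6667) = 2952.1111 to 2886 (computed as (193 - 56)(26) - (1/2)(2)(26)^2), a change of -66.1111.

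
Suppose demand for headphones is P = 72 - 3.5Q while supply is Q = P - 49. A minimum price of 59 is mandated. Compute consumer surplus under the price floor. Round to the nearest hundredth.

Rewriting supply in inverse form: P = 49 + Q.
Free-market equilibrium: 72 - 3.5Q = 49 + Q gives Q* = 5.1111, P* = 54.1111.
At the floor price 59, quantity demanded is (72 - 59)/3.5 = 3.7143; demand is the short side, so Q = 3.7143 trades at P = 59.
CS is the triangle under demand above 59: (1/2)(3.7143)(72 - 59) = 24.1429.

24.14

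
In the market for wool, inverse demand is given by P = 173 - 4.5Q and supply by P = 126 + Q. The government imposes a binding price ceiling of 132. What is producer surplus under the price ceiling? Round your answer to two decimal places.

18.00

Free-market equilibrium: 173 - 4.5Q = 126 + Q gives Q* = 8.5455, P* = 134.5455.
At the ceiling price 132, quantity supplied is (132 - 126)/1 = 6; supply is the short side, so Q = 6 trades at P = 132.
PS is the triangle above supply below 132: (1/2)(6)(132 - 126) = 18.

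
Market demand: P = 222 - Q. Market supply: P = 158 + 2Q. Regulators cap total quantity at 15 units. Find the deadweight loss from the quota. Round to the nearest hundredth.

60.17

Without the quota, 222 - Q = 158 + 2Q gives Q* = 21.3333.
At Q = 15 the demand price is 222 - (15) = 207 and the supply price is 158 + 2(15) = 188.
DWL = (1/2)(gap between curves at 15) x (Q* - 15) = (1/2)(19)(6.3333) = 60.1667.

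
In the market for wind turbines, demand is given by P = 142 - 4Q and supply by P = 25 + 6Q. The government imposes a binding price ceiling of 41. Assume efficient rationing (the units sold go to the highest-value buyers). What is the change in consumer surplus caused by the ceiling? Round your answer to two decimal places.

Free-market equilibrium: 142 - 4Q = 25 + 6Q gives Q* = 11.7, P* = 95.2.
At the ceiling price 41, quantity supplied is (41 - 25)/6 = 2.6667; supply is the short side, so Q = 2.6667 trades at P = 41.
CS goes from (1/2)(11.7)(46.8) = 273.78 to 255.1111 (computed as (142 - 41)(2.6667) - (1/2)(4)(2.6667)^2), a change of -18.6689.

-18.67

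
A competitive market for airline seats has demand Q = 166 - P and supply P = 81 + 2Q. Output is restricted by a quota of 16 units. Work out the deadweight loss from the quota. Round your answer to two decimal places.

228.17

Rewriting demand in inverse form: P = 166 - Q.
Without the quota, 166 - Q = 81 + 2Q gives Q* = 28.3333.
At Q = 16 the demand price is 166 - (16) = 150 and the supply price is 81 + 2(16) = 113.
Deadweight loss is the triangle between the curves from 16 to 28.3333: (1/2)(150 - 113)(28.3333 - 16) = 228.1667.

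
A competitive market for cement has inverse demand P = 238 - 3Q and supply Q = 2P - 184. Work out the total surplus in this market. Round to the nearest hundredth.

3045.14

Rewriting supply in inverse form: P = 92 + 0.5Q.
Equilibrium: 238 - 3Q = 92 + 0.5Q, so Q* = 41.7143 and P* = 112.8571.
Total surplus is the full triangle between the curves from 0 to Q*: (1/2)(41.7143)(238 - 92) = 3045.1429.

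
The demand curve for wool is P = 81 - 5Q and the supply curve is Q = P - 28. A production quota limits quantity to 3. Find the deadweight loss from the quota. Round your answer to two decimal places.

Rewriting supply in inverse form: P = 28 + Q.
Unrestricted equilibrium: Q* = (81 - 28)/(5 + 1) = 8.8333.
At Q = 3 the demand price is 81 - 5(3) = 66 and the supply price is 28 + (3) = 31.
Deadweight loss is the triangle between the curves from 3 to 8.8333: (1/2)(66 - 31)(8.8333 - 3) = 102.0833.

102.08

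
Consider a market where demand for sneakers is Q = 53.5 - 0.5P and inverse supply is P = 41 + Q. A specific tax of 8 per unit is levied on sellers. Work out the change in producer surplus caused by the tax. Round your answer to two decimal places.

-55.11

Rewriting demand in inverse form: P = 107 - 2Q.
Without the tax, 107 - 2Q = 41 + Q so Q* = 22 and P* = 63.
With the tax, sellers need 8 more per unit: 107 - 2Q = 41 + Q + 8, so Q_t = 19.3333. Buyers pay P_b = 68.3333; sellers receive P_s = P_b - 8 = 60.3333.
PS falls from (1/2)(22)(22) = 242 to (1/2)(19.3333)(19.3333) = 186.8889, a change of -55.1111.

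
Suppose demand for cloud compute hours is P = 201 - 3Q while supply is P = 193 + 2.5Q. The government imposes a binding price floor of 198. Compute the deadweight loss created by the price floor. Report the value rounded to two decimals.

0.57

Without the control, 201 - 3Q = 193 + 2.5Q so Q* = 1.4545 and P* = 196.6364.
At the floor price 198, quantity demanded is (201 - 198)/3 = 1; demand is the short side, so Q = 1 trades at P = 198.
The lost-trades triangle has base Q* - 1 = 0.4545 and height equal to the gap between the curves at Q = 1, which is 198 - 195.5 = 2.5. DWL = (1/2)(0.4545)(2.5) = 0.5682.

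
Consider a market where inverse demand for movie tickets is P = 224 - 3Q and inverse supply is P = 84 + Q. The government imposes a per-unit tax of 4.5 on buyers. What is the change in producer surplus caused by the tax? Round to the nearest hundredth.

Pre-tax equilibrium: 224 - 3Q = 84 + Q gives Q* = 35, P* = 119.
With the tax, buyers' net willingness to pay falls by 4.5: (224 - 4.5) - 3Q = 84 + Q, so Q_t = 33.875. Buyers pay P_b = 122.375; sellers receive P_s = P_b - 4.5 = 117.875.
Producers lose the trapezoid between P_s and P* out to Q_t plus the triangle from Q_t to Q*: change in PS = 573.7578 - 612.5 = -38.7422.

-38.74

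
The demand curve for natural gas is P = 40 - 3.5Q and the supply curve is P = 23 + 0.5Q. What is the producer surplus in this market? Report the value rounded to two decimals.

4.52

Equilibrium: 40 - 3.5Q = 23 + 0.5Q, so Q* = 4.25 and P* = 25.125.
PS is the area between P* and the supply curve from 0 to Q*: (1/2)(4.25)(2.125) = 4.5156.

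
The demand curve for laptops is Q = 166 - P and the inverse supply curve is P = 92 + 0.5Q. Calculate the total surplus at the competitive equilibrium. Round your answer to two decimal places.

1825.33

Rewriting demand in inverse form: P = 166 - Q.
Equilibrium: 166 - Q = 92 + 0.5Q, so Q* = 49.3333 and P* = 116.6667.
CS = (1/2)(49.3333)(49.3333) = 1216.8889 and PS = (1/2)(49.3333)(24.6667) = 608.4444, so total surplus = 1825.3333.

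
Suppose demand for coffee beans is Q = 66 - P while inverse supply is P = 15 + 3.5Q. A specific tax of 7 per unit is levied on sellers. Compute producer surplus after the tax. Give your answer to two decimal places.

167.31

Rewriting demand in inverse form: P = 66 - Q.
Without the tax, 66 - Q = 15 + 3.5Q so Q* = 11.3333 and P* = 54.6667.
With the tax, sellers need 7 more per unit: 66 - Q = 15 + 3.5Q + 7, so Q_t = 9.7778. Buyers pay P_b = 56.2222; sellers receive P_s = P_b - 7 = 49.2222.
Producer surplus is the triangle above supply below P_s: (1/2)(9.7778)(49.2222 - 15) = 167.3086.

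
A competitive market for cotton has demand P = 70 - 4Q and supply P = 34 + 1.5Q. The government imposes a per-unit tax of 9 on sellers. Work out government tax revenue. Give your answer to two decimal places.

Pre-tax equilibrium: 70 - 4Q = 34 + 1.5Q gives Q* = 6.5455, P* = 43.8182.
With the tax, sellers need 9 more per unit: 70 - 4Q = 34 + 1.5Q + 9, so Q_t = 4.9091. Buyers pay P_b = 50.3636; sellers receive P_s = P_b - 9 = 41.3636.
Revenue is the tax times quantity traded: 9 x 4.9091 = 44.1818.

44.18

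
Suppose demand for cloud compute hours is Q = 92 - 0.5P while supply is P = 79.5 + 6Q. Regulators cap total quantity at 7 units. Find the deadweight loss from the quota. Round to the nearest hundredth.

Rewriting demand in inverse form: P = 184 - 2Q.
Unrestricted equilibrium: Q* = (184 - 79.5)/(2 + 6) = 13.0625.
At Q = 7 the demand price is 184 - 2(7) = 170 and the supply price is 79.5 + 6(7) = 121.5.
Deadweight loss is the triangle between the curves from 7 to 13.0625: (1/2)(170 - 121.5)(13.0625 - 7) = 147.0156.

147.02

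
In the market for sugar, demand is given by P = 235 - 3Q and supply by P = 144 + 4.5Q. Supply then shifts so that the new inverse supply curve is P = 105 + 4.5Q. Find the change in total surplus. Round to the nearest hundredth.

574.60

Initial equilibrium: Q_0 = 12.1333, P_0 = 198.6; CS_0 = (1/2)(12.1333)(36.4) = 220.8267, PS_0 = (1/2)(12.1333)(54.6) = 331.24.
New equilibrium: 235 - 3Q = 105 + 4.5Q gives Q_1 = 17.3333, P_1 = 183; CS_1 = 450.6667, PS_1 = 676.
Change in total surplus = (450.6667 + 676) - (220.8267 + 331.24) = 574.6.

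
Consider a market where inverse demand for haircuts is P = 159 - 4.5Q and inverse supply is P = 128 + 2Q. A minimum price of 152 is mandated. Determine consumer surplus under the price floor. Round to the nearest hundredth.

5.44

Without the control, 159 - 4.5Q = 128 + 2Q so Q* = 4.7692 and P* = 137.5385.
At the floor price 152, quantity demanded is (159 - 152)/4.5 = 1.5556; demand is the short side, so Q = 1.5556 trades at P = 152.
CS is the triangle under demand above 152: (1/2)(1.5556)(159 - 152) = 5.4444.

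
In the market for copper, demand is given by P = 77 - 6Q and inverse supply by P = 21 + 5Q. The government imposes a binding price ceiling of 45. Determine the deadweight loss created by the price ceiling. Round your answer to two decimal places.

Free-market equilibrium: 77 - 6Q = 21 + 5Q gives Q* = 5.0909, P* = 46.4545.
At P = 45, sellers supply (45 - 21)/5 = 4.8 while buyers want more, so the quantity traded is 4.8 at price 45.
At Q = 4.8 the demand price is 48.2 and the supply price is 45. Deadweight loss is the triangle between the curves from 4.8 to 5.0909: (1/2)(48.2 - 45)(5.0909 - 4.8) = 0.4655.

0.47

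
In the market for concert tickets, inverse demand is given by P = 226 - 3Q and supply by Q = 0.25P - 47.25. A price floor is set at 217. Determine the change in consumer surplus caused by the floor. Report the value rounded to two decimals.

-28.41

Rewriting supply in inverse form: P = 189 + 4Q.
Free-market equilibrium: 226 - 3Q = 189 + 4Q gives Q* = 5.2857, P* = 210.1429.
At the floor price 217, quantity demanded is (226 - 217)/3 = 3; demand is the short side, so Q = 3 trades at P = 217.
CS goes from (1/2)(5.2857)(15.8571) = 41.9082 to 13.5 (computed as (226 - 217)(3) - (1/2)(3)(3)^2), a change of -28.4082.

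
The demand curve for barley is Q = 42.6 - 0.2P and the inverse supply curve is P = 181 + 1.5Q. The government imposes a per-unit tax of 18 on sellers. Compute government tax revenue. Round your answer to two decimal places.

38.77

Rewriting demand in inverse form: P = 213 - 5Q.
Pre-tax equilibrium: 213 - 5Q = 181 + 1.5Q gives Q* = 4.9231, P* = 188.3846.
With the tax, sellers need 18 more per unit: 213 - 5Q = 181 + 1.5Q + 18, so Q_t = 2.1538. Buyers pay P_b = 202.2308; sellers receive P_s = P_b - 18 = 184.2308.
Tax revenue = t x Q_t = 18 x 2.1538 = 38.7692.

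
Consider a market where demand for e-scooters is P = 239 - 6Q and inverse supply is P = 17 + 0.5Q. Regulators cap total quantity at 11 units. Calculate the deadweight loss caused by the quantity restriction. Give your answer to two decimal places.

Unrestricted equilibrium: Q* = (239 - 17)/(6 + 0.5) = 34.1538.
At Q = 11 the demand price is 239 - 6(11) = 173 and the supply price is 17 + 0.5(11) = 22.5.
DWL = (1/2)(gap between curves at 11) x (Q* - 11) = (1/2)(150.5)(23.1538) = 1742.3269.

1742.33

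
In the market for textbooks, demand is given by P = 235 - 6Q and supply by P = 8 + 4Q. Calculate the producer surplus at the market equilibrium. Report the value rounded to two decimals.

1030.58

Setting demand equal to supply, 227 = 10Q, so Q* = 22.7 and P* = 98.8.
Producer surplus is the triangle above supply below P*: (1/2)(22.7)(98.8 - 8) = (1/2)(22.7)(90.8) = 1030.58.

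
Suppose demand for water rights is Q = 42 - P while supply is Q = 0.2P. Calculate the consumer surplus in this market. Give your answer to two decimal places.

Rewriting demand in inverse form: P = 42 - Q.
Rewriting supply in inverse form: P = 5Q.
Setting demand equal to supply, 42 = 6Q, so Q* = 7 and P* = 35.
Consumer surplus is the triangle under demand above P*: (1/2)(7)(42 - 35) = (1/2)(7)(7) = 24.5.

24.50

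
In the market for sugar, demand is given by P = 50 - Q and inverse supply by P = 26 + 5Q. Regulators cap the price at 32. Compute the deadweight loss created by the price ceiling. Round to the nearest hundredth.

23.52

Free-market equilibrium: 50 - Q = 26 + 5Q gives Q* = 4, P* = 46.
At the ceiling price 32, quantity supplied is (32 - 26)/5 = 1.2; supply is the short side, so Q = 1.2 trades at P = 32.
At Q = 1.2 the demand price is 48.8 and the supply price is 32. Deadweight loss is the triangle between the curves from 1.2 to 4: (1/2)(48.8 - 32)(4 - 1.2) = 23.52.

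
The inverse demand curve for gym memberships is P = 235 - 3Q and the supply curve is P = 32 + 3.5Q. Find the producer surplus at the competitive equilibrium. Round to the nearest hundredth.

1706.88

Setting demand equal to supply, 203 = 6.5Q, so Q* = 31.2308 and P* = 141.3077.
Producer surplus is the triangle above supply below P*: (1/2)(31.2308)(141.3077 - 32) = (1/2)(31.2308)(109.3077) = 1706.8817.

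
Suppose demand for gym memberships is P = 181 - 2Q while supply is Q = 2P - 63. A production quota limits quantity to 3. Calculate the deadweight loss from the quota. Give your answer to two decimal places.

4032.80

Rewriting supply in inverse form: P = 31.5 + 0.5Q.
Without the quota, 181 - 2Q = 31.5 + 0.5Q gives Q* = 59.8.
At Q = 3 the demand price is 181 - 2(3) = 175 and the supply price is 31.5 + 0.5(3) = 33.
DWL = (1/2)(gap between curves at 3) x (Q* - 3) = (1/2)(142)(56.8) = 4032.8.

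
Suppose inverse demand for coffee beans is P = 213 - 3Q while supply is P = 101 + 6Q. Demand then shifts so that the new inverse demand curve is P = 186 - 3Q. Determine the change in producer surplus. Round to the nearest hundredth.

Initial equilibrium: Q_0 = 12.4444, P_0 = 175.6667; CS_0 = (1/2)(12.4444)(37.3333) = 232.2963, PS_0 = (1/2)(12.4444)(74.6667) = 464.5926.
New equilibrium: 186 - 3Q = 101 + 6Q gives Q_1 = 9.4444, P_1 = 157.6667; CS_1 = 133.7963, PS_1 = 267.5926.
Change in producer surplus = 267.5926 - 464.5926 = -197.

-197.00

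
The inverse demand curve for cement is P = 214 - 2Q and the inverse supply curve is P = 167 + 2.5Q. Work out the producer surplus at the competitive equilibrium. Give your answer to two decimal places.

136.36

Equilibrium: 214 - 2Q = 167 + 2.5Q, so Q* = 10.4444 and P* = 193.1111.
PS is the area between P* and the supply curve from 0 to Q*: (1/2)(10.4444)(26.1111) = 136.358.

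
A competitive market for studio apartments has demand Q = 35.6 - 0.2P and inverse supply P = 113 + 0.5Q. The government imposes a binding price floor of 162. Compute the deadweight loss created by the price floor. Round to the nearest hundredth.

Rewriting demand in inverse form: P = 178 - 5Q.
Without the control, 178 - 5Q = 113 + 0.5Q so Q* = 11.8182 and P* = 118.9091.
At P = 162, buyers demand (178 - 162)/5 = 3.2 while sellers would supply more, so the quantity traded is 3.2 at price 162.
At Q = 3.2 the demand price is 162 and the supply price is 114.6. Deadweight loss is the triangle between the curves from 3.2 to 11.8182: (1/2)(162 - 114.6)(11.8182 - 3.2) = 204.2509.

204.25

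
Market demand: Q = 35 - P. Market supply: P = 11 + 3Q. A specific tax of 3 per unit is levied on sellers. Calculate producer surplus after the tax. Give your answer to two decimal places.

Rewriting demand in inverse form: P = 35 - Q.
Without the tax, 35 - Q = 11 + 3Q so Q* = 6 and P* = 29.
A tax on sellers shifts supply up by 3: 35 - Q = 11 + 3Q + 3, so Q_t = 5.25. Buyers pay P_b = 29.75; sellers receive P_s = P_b - 3 = 26.75.
Producer surplus is the triangle above supply below P_s: (1/2)(5.25)(26.75 - 11) = 41.3438.

41.34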